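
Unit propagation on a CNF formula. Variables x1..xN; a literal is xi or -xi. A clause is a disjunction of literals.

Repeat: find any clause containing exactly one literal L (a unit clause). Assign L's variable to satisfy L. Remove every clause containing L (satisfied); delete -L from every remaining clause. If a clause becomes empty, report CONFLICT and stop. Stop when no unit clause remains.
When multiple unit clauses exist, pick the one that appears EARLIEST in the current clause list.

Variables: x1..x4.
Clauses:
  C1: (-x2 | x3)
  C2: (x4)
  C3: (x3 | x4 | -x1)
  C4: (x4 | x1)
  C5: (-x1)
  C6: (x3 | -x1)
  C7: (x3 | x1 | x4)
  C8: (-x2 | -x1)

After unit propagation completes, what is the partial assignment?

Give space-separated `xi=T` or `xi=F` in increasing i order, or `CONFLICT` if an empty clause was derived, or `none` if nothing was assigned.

unit clause [4] forces x4=T; simplify:
  satisfied 4 clause(s); 4 remain; assigned so far: [4]
unit clause [-1] forces x1=F; simplify:
  satisfied 3 clause(s); 1 remain; assigned so far: [1, 4]

Answer: x1=F x4=T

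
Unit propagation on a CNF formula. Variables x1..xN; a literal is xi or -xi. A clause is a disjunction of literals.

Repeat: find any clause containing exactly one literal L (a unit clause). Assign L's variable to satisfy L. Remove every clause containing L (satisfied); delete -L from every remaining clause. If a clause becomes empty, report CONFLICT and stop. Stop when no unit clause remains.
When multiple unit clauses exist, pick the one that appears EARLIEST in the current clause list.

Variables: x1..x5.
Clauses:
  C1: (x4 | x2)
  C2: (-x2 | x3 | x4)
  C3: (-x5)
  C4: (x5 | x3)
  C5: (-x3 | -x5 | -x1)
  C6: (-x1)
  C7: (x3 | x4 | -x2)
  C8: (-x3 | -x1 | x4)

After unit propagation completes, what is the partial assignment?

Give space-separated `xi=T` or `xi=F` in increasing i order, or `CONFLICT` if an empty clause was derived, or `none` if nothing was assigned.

Answer: x1=F x3=T x5=F

Derivation:
unit clause [-5] forces x5=F; simplify:
  drop 5 from [5, 3] -> [3]
  satisfied 2 clause(s); 6 remain; assigned so far: [5]
unit clause [3] forces x3=T; simplify:
  drop -3 from [-3, -1, 4] -> [-1, 4]
  satisfied 3 clause(s); 3 remain; assigned so far: [3, 5]
unit clause [-1] forces x1=F; simplify:
  satisfied 2 clause(s); 1 remain; assigned so far: [1, 3, 5]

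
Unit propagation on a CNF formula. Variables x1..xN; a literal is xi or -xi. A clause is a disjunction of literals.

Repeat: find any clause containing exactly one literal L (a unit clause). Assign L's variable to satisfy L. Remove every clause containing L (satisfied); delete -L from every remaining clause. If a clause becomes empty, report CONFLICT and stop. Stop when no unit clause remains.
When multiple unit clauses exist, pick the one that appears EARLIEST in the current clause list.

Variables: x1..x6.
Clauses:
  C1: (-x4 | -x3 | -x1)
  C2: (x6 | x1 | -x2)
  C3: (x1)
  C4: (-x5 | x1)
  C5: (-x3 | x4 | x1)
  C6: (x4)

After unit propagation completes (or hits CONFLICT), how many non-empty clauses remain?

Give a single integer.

Answer: 0

Derivation:
unit clause [1] forces x1=T; simplify:
  drop -1 from [-4, -3, -1] -> [-4, -3]
  satisfied 4 clause(s); 2 remain; assigned so far: [1]
unit clause [4] forces x4=T; simplify:
  drop -4 from [-4, -3] -> [-3]
  satisfied 1 clause(s); 1 remain; assigned so far: [1, 4]
unit clause [-3] forces x3=F; simplify:
  satisfied 1 clause(s); 0 remain; assigned so far: [1, 3, 4]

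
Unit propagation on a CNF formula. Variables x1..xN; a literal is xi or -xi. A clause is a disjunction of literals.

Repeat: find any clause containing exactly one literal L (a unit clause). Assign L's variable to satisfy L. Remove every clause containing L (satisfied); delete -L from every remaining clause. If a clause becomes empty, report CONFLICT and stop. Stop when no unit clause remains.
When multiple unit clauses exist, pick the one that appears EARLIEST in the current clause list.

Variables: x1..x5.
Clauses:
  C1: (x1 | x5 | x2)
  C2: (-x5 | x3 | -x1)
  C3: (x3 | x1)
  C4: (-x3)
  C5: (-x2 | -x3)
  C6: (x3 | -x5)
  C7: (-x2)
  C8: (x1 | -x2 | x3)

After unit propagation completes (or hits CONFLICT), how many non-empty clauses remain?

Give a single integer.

Answer: 0

Derivation:
unit clause [-3] forces x3=F; simplify:
  drop 3 from [-5, 3, -1] -> [-5, -1]
  drop 3 from [3, 1] -> [1]
  drop 3 from [3, -5] -> [-5]
  drop 3 from [1, -2, 3] -> [1, -2]
  satisfied 2 clause(s); 6 remain; assigned so far: [3]
unit clause [1] forces x1=T; simplify:
  drop -1 from [-5, -1] -> [-5]
  satisfied 3 clause(s); 3 remain; assigned so far: [1, 3]
unit clause [-5] forces x5=F; simplify:
  satisfied 2 clause(s); 1 remain; assigned so far: [1, 3, 5]
unit clause [-2] forces x2=F; simplify:
  satisfied 1 clause(s); 0 remain; assigned so far: [1, 2, 3, 5]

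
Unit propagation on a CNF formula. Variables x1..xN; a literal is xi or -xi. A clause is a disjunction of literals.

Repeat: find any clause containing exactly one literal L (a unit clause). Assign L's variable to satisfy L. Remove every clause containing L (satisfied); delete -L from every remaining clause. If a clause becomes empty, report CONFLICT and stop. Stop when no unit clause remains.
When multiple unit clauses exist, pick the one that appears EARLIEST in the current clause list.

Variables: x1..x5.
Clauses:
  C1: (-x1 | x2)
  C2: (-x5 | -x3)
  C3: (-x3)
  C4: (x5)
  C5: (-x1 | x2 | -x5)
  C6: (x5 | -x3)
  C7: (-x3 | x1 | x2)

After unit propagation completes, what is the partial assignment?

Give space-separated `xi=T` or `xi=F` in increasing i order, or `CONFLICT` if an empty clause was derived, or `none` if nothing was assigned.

Answer: x3=F x5=T

Derivation:
unit clause [-3] forces x3=F; simplify:
  satisfied 4 clause(s); 3 remain; assigned so far: [3]
unit clause [5] forces x5=T; simplify:
  drop -5 from [-1, 2, -5] -> [-1, 2]
  satisfied 1 clause(s); 2 remain; assigned so far: [3, 5]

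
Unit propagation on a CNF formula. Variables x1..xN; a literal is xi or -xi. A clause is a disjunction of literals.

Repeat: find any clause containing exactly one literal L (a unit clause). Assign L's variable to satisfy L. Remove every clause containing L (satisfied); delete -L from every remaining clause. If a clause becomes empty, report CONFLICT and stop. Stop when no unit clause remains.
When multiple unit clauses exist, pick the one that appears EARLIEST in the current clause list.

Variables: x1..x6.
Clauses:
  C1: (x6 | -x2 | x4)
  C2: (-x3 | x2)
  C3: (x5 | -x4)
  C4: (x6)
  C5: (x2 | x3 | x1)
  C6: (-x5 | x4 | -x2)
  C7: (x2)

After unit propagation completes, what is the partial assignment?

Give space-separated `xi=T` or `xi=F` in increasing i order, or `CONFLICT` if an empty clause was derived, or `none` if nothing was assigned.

unit clause [6] forces x6=T; simplify:
  satisfied 2 clause(s); 5 remain; assigned so far: [6]
unit clause [2] forces x2=T; simplify:
  drop -2 from [-5, 4, -2] -> [-5, 4]
  satisfied 3 clause(s); 2 remain; assigned so far: [2, 6]

Answer: x2=T x6=T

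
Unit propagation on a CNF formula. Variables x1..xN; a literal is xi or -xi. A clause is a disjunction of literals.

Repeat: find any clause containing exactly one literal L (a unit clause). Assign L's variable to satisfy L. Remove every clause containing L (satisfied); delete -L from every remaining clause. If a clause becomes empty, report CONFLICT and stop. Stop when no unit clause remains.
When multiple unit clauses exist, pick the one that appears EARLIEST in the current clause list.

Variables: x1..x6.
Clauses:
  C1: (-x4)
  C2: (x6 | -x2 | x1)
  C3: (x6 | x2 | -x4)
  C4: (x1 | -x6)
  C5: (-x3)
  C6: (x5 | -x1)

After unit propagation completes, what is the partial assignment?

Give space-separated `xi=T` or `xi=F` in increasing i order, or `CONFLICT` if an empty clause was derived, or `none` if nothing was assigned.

unit clause [-4] forces x4=F; simplify:
  satisfied 2 clause(s); 4 remain; assigned so far: [4]
unit clause [-3] forces x3=F; simplify:
  satisfied 1 clause(s); 3 remain; assigned so far: [3, 4]

Answer: x3=F x4=F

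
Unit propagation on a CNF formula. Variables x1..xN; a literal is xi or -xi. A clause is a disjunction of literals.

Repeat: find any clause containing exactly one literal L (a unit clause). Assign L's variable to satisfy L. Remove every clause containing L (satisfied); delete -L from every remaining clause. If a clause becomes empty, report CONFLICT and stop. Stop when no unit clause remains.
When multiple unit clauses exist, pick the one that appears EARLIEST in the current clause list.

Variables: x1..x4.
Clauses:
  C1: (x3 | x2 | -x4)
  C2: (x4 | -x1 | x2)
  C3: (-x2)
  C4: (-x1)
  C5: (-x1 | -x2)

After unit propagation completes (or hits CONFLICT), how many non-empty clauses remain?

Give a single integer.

Answer: 1

Derivation:
unit clause [-2] forces x2=F; simplify:
  drop 2 from [3, 2, -4] -> [3, -4]
  drop 2 from [4, -1, 2] -> [4, -1]
  satisfied 2 clause(s); 3 remain; assigned so far: [2]
unit clause [-1] forces x1=F; simplify:
  satisfied 2 clause(s); 1 remain; assigned so far: [1, 2]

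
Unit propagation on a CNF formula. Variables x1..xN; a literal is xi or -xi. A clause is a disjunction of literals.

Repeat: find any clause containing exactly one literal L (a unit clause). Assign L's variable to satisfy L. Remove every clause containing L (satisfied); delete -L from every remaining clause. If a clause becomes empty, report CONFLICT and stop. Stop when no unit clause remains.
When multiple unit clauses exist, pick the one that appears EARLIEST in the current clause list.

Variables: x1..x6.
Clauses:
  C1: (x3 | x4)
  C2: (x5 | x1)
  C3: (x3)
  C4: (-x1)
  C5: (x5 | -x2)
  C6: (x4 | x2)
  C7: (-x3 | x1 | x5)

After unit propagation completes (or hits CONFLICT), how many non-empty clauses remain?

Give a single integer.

unit clause [3] forces x3=T; simplify:
  drop -3 from [-3, 1, 5] -> [1, 5]
  satisfied 2 clause(s); 5 remain; assigned so far: [3]
unit clause [-1] forces x1=F; simplify:
  drop 1 from [5, 1] -> [5]
  drop 1 from [1, 5] -> [5]
  satisfied 1 clause(s); 4 remain; assigned so far: [1, 3]
unit clause [5] forces x5=T; simplify:
  satisfied 3 clause(s); 1 remain; assigned so far: [1, 3, 5]

Answer: 1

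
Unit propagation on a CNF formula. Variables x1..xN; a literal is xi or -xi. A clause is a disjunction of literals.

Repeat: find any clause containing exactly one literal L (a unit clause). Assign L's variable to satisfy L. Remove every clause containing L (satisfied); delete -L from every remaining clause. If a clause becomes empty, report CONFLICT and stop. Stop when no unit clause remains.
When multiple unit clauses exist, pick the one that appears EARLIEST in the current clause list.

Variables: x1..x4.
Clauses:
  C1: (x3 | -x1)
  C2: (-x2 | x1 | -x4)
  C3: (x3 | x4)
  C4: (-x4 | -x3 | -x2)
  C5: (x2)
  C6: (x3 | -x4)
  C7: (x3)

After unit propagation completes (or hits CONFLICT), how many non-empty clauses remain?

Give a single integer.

Answer: 0

Derivation:
unit clause [2] forces x2=T; simplify:
  drop -2 from [-2, 1, -4] -> [1, -4]
  drop -2 from [-4, -3, -2] -> [-4, -3]
  satisfied 1 clause(s); 6 remain; assigned so far: [2]
unit clause [3] forces x3=T; simplify:
  drop -3 from [-4, -3] -> [-4]
  satisfied 4 clause(s); 2 remain; assigned so far: [2, 3]
unit clause [-4] forces x4=F; simplify:
  satisfied 2 clause(s); 0 remain; assigned so far: [2, 3, 4]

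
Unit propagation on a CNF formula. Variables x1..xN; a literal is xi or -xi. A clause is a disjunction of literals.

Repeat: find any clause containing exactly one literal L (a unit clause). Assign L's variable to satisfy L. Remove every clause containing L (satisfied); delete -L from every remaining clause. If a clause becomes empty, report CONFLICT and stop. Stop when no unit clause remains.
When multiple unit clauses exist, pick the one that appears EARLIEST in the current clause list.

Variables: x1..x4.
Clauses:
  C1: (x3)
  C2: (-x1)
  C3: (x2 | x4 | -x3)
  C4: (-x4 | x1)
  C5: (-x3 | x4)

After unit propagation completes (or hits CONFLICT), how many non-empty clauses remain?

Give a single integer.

Answer: 1

Derivation:
unit clause [3] forces x3=T; simplify:
  drop -3 from [2, 4, -3] -> [2, 4]
  drop -3 from [-3, 4] -> [4]
  satisfied 1 clause(s); 4 remain; assigned so far: [3]
unit clause [-1] forces x1=F; simplify:
  drop 1 from [-4, 1] -> [-4]
  satisfied 1 clause(s); 3 remain; assigned so far: [1, 3]
unit clause [-4] forces x4=F; simplify:
  drop 4 from [2, 4] -> [2]
  drop 4 from [4] -> [] (empty!)
  satisfied 1 clause(s); 2 remain; assigned so far: [1, 3, 4]
CONFLICT (empty clause)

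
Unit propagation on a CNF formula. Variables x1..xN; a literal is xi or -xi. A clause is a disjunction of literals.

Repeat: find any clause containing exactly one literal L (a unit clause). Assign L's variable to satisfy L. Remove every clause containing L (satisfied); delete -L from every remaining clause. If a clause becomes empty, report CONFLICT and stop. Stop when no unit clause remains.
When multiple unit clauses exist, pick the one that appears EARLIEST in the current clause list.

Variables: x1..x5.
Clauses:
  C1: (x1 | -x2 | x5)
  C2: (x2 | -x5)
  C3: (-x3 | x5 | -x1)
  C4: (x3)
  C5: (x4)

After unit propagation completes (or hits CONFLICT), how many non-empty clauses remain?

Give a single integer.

unit clause [3] forces x3=T; simplify:
  drop -3 from [-3, 5, -1] -> [5, -1]
  satisfied 1 clause(s); 4 remain; assigned so far: [3]
unit clause [4] forces x4=T; simplify:
  satisfied 1 clause(s); 3 remain; assigned so far: [3, 4]

Answer: 3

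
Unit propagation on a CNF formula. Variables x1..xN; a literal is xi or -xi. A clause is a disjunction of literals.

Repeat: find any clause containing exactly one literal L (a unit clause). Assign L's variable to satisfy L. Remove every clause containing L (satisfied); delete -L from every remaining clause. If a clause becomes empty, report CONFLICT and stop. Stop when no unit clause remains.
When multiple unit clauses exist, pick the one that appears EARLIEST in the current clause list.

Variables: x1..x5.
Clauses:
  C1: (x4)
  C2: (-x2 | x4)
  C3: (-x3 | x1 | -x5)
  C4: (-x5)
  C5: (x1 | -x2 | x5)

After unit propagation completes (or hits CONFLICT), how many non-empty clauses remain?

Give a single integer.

Answer: 1

Derivation:
unit clause [4] forces x4=T; simplify:
  satisfied 2 clause(s); 3 remain; assigned so far: [4]
unit clause [-5] forces x5=F; simplify:
  drop 5 from [1, -2, 5] -> [1, -2]
  satisfied 2 clause(s); 1 remain; assigned so far: [4, 5]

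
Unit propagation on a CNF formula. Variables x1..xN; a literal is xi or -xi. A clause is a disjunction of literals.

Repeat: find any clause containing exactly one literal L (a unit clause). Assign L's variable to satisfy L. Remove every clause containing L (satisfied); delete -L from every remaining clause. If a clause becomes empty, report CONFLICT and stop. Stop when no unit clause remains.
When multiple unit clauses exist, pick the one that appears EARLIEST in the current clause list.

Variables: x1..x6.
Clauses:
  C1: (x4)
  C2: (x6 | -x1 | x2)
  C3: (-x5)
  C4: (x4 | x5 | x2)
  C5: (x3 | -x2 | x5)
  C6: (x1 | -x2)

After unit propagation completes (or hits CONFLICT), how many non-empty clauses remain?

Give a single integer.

unit clause [4] forces x4=T; simplify:
  satisfied 2 clause(s); 4 remain; assigned so far: [4]
unit clause [-5] forces x5=F; simplify:
  drop 5 from [3, -2, 5] -> [3, -2]
  satisfied 1 clause(s); 3 remain; assigned so far: [4, 5]

Answer: 3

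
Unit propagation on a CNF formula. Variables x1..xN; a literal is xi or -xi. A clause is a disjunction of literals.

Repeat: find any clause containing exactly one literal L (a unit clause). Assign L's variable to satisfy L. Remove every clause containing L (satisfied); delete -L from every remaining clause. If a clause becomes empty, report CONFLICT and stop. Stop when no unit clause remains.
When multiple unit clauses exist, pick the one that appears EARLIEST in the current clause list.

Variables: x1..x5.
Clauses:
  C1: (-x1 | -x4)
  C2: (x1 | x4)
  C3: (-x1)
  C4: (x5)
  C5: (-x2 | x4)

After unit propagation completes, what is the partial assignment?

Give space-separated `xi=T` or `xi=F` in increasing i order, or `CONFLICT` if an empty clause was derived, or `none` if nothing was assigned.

Answer: x1=F x4=T x5=T

Derivation:
unit clause [-1] forces x1=F; simplify:
  drop 1 from [1, 4] -> [4]
  satisfied 2 clause(s); 3 remain; assigned so far: [1]
unit clause [4] forces x4=T; simplify:
  satisfied 2 clause(s); 1 remain; assigned so far: [1, 4]
unit clause [5] forces x5=T; simplify:
  satisfied 1 clause(s); 0 remain; assigned so far: [1, 4, 5]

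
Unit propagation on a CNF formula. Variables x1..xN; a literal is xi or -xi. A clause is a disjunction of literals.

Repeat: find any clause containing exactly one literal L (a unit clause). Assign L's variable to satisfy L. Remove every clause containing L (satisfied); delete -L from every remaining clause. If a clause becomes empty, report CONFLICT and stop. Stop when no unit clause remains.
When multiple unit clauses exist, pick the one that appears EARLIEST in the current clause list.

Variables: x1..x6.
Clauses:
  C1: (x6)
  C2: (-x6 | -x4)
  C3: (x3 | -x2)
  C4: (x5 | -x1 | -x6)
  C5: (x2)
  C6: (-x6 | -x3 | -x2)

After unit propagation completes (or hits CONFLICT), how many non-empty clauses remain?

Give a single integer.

unit clause [6] forces x6=T; simplify:
  drop -6 from [-6, -4] -> [-4]
  drop -6 from [5, -1, -6] -> [5, -1]
  drop -6 from [-6, -3, -2] -> [-3, -2]
  satisfied 1 clause(s); 5 remain; assigned so far: [6]
unit clause [-4] forces x4=F; simplify:
  satisfied 1 clause(s); 4 remain; assigned so far: [4, 6]
unit clause [2] forces x2=T; simplify:
  drop -2 from [3, -2] -> [3]
  drop -2 from [-3, -2] -> [-3]
  satisfied 1 clause(s); 3 remain; assigned so far: [2, 4, 6]
unit clause [3] forces x3=T; simplify:
  drop -3 from [-3] -> [] (empty!)
  satisfied 1 clause(s); 2 remain; assigned so far: [2, 3, 4, 6]
CONFLICT (empty clause)

Answer: 1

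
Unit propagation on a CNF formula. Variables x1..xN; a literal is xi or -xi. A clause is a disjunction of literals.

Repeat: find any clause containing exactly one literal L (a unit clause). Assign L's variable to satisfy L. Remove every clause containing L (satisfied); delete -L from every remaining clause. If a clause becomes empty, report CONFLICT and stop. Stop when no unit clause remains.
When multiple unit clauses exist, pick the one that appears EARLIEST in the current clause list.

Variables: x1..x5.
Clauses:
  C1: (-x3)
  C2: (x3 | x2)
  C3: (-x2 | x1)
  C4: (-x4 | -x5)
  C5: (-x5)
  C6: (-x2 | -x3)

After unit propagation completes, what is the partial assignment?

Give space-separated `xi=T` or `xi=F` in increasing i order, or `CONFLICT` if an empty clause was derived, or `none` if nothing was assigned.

Answer: x1=T x2=T x3=F x5=F

Derivation:
unit clause [-3] forces x3=F; simplify:
  drop 3 from [3, 2] -> [2]
  satisfied 2 clause(s); 4 remain; assigned so far: [3]
unit clause [2] forces x2=T; simplify:
  drop -2 from [-2, 1] -> [1]
  satisfied 1 clause(s); 3 remain; assigned so far: [2, 3]
unit clause [1] forces x1=T; simplify:
  satisfied 1 clause(s); 2 remain; assigned so far: [1, 2, 3]
unit clause [-5] forces x5=F; simplify:
  satisfied 2 clause(s); 0 remain; assigned so far: [1, 2, 3, 5]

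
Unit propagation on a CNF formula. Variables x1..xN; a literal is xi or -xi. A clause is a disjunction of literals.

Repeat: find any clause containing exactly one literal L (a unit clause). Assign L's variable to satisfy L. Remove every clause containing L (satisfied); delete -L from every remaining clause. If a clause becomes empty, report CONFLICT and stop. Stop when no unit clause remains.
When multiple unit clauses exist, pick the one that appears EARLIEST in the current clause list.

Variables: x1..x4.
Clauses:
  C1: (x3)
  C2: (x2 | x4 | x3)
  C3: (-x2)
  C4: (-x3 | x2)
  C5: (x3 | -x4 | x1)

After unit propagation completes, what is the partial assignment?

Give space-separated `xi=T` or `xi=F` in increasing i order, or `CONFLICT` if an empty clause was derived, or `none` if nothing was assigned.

unit clause [3] forces x3=T; simplify:
  drop -3 from [-3, 2] -> [2]
  satisfied 3 clause(s); 2 remain; assigned so far: [3]
unit clause [-2] forces x2=F; simplify:
  drop 2 from [2] -> [] (empty!)
  satisfied 1 clause(s); 1 remain; assigned so far: [2, 3]
CONFLICT (empty clause)

Answer: CONFLICT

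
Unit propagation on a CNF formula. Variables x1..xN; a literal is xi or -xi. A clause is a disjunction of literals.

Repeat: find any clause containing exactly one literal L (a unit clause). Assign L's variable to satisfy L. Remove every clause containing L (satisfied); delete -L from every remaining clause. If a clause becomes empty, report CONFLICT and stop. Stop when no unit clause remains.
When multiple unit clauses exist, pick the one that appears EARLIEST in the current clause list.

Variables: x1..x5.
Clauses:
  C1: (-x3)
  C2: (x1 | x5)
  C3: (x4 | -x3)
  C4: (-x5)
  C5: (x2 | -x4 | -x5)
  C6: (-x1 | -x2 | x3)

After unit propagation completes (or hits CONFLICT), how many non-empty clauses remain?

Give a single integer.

Answer: 0

Derivation:
unit clause [-3] forces x3=F; simplify:
  drop 3 from [-1, -2, 3] -> [-1, -2]
  satisfied 2 clause(s); 4 remain; assigned so far: [3]
unit clause [-5] forces x5=F; simplify:
  drop 5 from [1, 5] -> [1]
  satisfied 2 clause(s); 2 remain; assigned so far: [3, 5]
unit clause [1] forces x1=T; simplify:
  drop -1 from [-1, -2] -> [-2]
  satisfied 1 clause(s); 1 remain; assigned so far: [1, 3, 5]
unit clause [-2] forces x2=F; simplify:
  satisfied 1 clause(s); 0 remain; assigned so far: [1, 2, 3, 5]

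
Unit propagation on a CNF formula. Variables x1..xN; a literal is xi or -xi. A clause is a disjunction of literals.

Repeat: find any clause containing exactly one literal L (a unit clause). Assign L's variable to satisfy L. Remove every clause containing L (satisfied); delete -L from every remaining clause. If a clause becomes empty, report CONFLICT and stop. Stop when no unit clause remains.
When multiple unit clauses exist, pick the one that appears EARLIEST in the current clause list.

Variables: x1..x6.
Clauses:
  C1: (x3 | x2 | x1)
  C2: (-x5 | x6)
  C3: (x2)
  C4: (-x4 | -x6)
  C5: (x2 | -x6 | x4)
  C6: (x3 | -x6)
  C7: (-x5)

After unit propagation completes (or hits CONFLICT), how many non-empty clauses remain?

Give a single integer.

Answer: 2

Derivation:
unit clause [2] forces x2=T; simplify:
  satisfied 3 clause(s); 4 remain; assigned so far: [2]
unit clause [-5] forces x5=F; simplify:
  satisfied 2 clause(s); 2 remain; assigned so far: [2, 5]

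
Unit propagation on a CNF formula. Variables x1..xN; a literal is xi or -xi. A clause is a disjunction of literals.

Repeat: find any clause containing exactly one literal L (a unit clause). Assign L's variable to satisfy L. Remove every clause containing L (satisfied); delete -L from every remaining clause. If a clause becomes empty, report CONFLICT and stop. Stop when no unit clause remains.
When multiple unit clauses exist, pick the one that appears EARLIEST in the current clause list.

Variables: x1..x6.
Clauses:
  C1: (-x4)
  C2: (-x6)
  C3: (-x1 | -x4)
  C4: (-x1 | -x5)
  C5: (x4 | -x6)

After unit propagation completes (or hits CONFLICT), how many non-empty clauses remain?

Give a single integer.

unit clause [-4] forces x4=F; simplify:
  drop 4 from [4, -6] -> [-6]
  satisfied 2 clause(s); 3 remain; assigned so far: [4]
unit clause [-6] forces x6=F; simplify:
  satisfied 2 clause(s); 1 remain; assigned so far: [4, 6]

Answer: 1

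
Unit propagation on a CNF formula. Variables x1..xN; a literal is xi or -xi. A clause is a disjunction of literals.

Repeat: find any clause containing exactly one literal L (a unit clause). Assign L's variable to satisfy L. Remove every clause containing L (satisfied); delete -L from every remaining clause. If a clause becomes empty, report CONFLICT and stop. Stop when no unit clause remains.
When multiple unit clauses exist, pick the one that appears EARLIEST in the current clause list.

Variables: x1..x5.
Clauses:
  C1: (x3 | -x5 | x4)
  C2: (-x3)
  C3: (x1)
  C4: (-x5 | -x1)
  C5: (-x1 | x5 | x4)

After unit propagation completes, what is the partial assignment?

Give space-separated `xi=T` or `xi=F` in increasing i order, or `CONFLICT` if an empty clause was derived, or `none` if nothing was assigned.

Answer: x1=T x3=F x4=T x5=F

Derivation:
unit clause [-3] forces x3=F; simplify:
  drop 3 from [3, -5, 4] -> [-5, 4]
  satisfied 1 clause(s); 4 remain; assigned so far: [3]
unit clause [1] forces x1=T; simplify:
  drop -1 from [-5, -1] -> [-5]
  drop -1 from [-1, 5, 4] -> [5, 4]
  satisfied 1 clause(s); 3 remain; assigned so far: [1, 3]
unit clause [-5] forces x5=F; simplify:
  drop 5 from [5, 4] -> [4]
  satisfied 2 clause(s); 1 remain; assigned so far: [1, 3, 5]
unit clause [4] forces x4=T; simplify:
  satisfied 1 clause(s); 0 remain; assigned so far: [1, 3, 4, 5]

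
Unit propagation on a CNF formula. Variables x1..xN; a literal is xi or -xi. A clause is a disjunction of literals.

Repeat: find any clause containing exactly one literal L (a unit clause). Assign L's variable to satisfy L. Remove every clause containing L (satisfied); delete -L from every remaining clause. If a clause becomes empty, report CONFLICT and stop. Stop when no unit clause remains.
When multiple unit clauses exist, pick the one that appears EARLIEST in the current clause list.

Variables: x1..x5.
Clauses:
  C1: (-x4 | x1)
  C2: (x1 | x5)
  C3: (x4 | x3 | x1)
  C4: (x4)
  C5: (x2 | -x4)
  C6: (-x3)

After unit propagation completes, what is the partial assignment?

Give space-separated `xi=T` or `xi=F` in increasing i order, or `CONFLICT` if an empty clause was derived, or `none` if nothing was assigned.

Answer: x1=T x2=T x3=F x4=T

Derivation:
unit clause [4] forces x4=T; simplify:
  drop -4 from [-4, 1] -> [1]
  drop -4 from [2, -4] -> [2]
  satisfied 2 clause(s); 4 remain; assigned so far: [4]
unit clause [1] forces x1=T; simplify:
  satisfied 2 clause(s); 2 remain; assigned so far: [1, 4]
unit clause [2] forces x2=T; simplify:
  satisfied 1 clause(s); 1 remain; assigned so far: [1, 2, 4]
unit clause [-3] forces x3=F; simplify:
  satisfied 1 clause(s); 0 remain; assigned so far: [1, 2, 3, 4]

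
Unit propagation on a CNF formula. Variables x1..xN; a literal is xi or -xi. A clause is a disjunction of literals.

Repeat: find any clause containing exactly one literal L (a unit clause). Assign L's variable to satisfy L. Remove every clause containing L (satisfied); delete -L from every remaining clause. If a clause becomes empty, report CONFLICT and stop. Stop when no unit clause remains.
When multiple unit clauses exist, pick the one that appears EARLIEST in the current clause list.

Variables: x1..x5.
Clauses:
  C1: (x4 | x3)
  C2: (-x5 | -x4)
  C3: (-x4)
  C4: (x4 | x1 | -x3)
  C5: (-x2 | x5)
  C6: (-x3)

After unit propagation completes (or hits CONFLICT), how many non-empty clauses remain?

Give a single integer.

unit clause [-4] forces x4=F; simplify:
  drop 4 from [4, 3] -> [3]
  drop 4 from [4, 1, -3] -> [1, -3]
  satisfied 2 clause(s); 4 remain; assigned so far: [4]
unit clause [3] forces x3=T; simplify:
  drop -3 from [1, -3] -> [1]
  drop -3 from [-3] -> [] (empty!)
  satisfied 1 clause(s); 3 remain; assigned so far: [3, 4]
CONFLICT (empty clause)

Answer: 2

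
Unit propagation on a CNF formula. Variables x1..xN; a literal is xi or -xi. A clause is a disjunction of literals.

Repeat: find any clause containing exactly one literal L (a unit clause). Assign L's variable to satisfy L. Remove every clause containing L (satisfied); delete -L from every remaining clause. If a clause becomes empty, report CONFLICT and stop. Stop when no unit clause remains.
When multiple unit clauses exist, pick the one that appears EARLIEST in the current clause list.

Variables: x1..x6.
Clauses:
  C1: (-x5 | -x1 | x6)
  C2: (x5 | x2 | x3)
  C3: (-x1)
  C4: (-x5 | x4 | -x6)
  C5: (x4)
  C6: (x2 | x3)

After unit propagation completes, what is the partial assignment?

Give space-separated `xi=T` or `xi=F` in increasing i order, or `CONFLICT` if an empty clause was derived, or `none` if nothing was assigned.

unit clause [-1] forces x1=F; simplify:
  satisfied 2 clause(s); 4 remain; assigned so far: [1]
unit clause [4] forces x4=T; simplify:
  satisfied 2 clause(s); 2 remain; assigned so far: [1, 4]

Answer: x1=F x4=T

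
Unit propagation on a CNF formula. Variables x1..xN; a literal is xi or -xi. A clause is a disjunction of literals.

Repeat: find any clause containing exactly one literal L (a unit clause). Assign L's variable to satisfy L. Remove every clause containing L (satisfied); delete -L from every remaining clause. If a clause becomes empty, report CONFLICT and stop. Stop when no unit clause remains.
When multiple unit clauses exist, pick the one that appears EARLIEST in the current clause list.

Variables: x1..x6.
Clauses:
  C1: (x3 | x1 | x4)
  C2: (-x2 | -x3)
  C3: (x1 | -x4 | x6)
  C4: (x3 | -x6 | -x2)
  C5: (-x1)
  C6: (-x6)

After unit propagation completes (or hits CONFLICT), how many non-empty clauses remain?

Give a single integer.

Answer: 0

Derivation:
unit clause [-1] forces x1=F; simplify:
  drop 1 from [3, 1, 4] -> [3, 4]
  drop 1 from [1, -4, 6] -> [-4, 6]
  satisfied 1 clause(s); 5 remain; assigned so far: [1]
unit clause [-6] forces x6=F; simplify:
  drop 6 from [-4, 6] -> [-4]
  satisfied 2 clause(s); 3 remain; assigned so far: [1, 6]
unit clause [-4] forces x4=F; simplify:
  drop 4 from [3, 4] -> [3]
  satisfied 1 clause(s); 2 remain; assigned so far: [1, 4, 6]
unit clause [3] forces x3=T; simplify:
  drop -3 from [-2, -3] -> [-2]
  satisfied 1 clause(s); 1 remain; assigned so far: [1, 3, 4, 6]
unit clause [-2] forces x2=F; simplify:
  satisfied 1 clause(s); 0 remain; assigned so far: [1, 2, 3, 4, 6]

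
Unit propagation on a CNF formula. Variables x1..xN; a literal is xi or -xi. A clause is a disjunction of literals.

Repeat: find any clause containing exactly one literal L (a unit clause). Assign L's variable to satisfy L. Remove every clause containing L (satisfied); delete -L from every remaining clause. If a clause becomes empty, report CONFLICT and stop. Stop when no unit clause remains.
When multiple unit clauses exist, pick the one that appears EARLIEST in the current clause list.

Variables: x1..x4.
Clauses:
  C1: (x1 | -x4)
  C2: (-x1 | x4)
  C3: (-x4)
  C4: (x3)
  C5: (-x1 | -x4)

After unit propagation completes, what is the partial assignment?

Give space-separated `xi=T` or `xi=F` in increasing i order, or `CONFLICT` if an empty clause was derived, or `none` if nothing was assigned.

unit clause [-4] forces x4=F; simplify:
  drop 4 from [-1, 4] -> [-1]
  satisfied 3 clause(s); 2 remain; assigned so far: [4]
unit clause [-1] forces x1=F; simplify:
  satisfied 1 clause(s); 1 remain; assigned so far: [1, 4]
unit clause [3] forces x3=T; simplify:
  satisfied 1 clause(s); 0 remain; assigned so far: [1, 3, 4]

Answer: x1=F x3=T x4=F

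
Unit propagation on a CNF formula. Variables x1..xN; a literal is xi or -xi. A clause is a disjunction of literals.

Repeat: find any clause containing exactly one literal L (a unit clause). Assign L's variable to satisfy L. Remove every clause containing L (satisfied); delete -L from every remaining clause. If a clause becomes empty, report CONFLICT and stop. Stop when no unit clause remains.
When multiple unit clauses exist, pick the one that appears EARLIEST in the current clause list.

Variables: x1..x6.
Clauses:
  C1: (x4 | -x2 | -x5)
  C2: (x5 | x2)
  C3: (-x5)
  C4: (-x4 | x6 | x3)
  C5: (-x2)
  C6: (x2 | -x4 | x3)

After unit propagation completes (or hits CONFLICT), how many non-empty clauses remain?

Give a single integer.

Answer: 1

Derivation:
unit clause [-5] forces x5=F; simplify:
  drop 5 from [5, 2] -> [2]
  satisfied 2 clause(s); 4 remain; assigned so far: [5]
unit clause [2] forces x2=T; simplify:
  drop -2 from [-2] -> [] (empty!)
  satisfied 2 clause(s); 2 remain; assigned so far: [2, 5]
CONFLICT (empty clause)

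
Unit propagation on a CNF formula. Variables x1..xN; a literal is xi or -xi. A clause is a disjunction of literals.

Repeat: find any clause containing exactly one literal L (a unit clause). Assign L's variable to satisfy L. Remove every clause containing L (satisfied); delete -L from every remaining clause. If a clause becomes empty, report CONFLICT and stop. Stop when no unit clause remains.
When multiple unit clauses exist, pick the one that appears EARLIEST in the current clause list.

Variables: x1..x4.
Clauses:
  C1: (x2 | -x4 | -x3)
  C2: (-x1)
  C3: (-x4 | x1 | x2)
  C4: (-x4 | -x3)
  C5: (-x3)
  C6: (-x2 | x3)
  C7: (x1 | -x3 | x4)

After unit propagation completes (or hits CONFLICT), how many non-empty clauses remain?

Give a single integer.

Answer: 0

Derivation:
unit clause [-1] forces x1=F; simplify:
  drop 1 from [-4, 1, 2] -> [-4, 2]
  drop 1 from [1, -3, 4] -> [-3, 4]
  satisfied 1 clause(s); 6 remain; assigned so far: [1]
unit clause [-3] forces x3=F; simplify:
  drop 3 from [-2, 3] -> [-2]
  satisfied 4 clause(s); 2 remain; assigned so far: [1, 3]
unit clause [-2] forces x2=F; simplify:
  drop 2 from [-4, 2] -> [-4]
  satisfied 1 clause(s); 1 remain; assigned so far: [1, 2, 3]
unit clause [-4] forces x4=F; simplify:
  satisfied 1 clause(s); 0 remain; assigned so far: [1, 2, 3, 4]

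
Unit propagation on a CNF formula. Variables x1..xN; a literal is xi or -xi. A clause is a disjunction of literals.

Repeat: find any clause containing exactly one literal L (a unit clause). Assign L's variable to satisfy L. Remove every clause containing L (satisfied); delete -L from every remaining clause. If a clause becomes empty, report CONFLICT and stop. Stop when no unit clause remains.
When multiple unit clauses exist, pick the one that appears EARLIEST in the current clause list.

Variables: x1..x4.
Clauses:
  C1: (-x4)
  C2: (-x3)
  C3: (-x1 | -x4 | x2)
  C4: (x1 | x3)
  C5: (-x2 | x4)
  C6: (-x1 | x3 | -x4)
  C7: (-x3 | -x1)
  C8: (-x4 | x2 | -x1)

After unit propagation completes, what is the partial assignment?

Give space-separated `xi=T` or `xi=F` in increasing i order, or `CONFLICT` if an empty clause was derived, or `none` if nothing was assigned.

Answer: x1=T x2=F x3=F x4=F

Derivation:
unit clause [-4] forces x4=F; simplify:
  drop 4 from [-2, 4] -> [-2]
  satisfied 4 clause(s); 4 remain; assigned so far: [4]
unit clause [-3] forces x3=F; simplify:
  drop 3 from [1, 3] -> [1]
  satisfied 2 clause(s); 2 remain; assigned so far: [3, 4]
unit clause [1] forces x1=T; simplify:
  satisfied 1 clause(s); 1 remain; assigned so far: [1, 3, 4]
unit clause [-2] forces x2=F; simplify:
  satisfied 1 clause(s); 0 remain; assigned so far: [1, 2, 3, 4]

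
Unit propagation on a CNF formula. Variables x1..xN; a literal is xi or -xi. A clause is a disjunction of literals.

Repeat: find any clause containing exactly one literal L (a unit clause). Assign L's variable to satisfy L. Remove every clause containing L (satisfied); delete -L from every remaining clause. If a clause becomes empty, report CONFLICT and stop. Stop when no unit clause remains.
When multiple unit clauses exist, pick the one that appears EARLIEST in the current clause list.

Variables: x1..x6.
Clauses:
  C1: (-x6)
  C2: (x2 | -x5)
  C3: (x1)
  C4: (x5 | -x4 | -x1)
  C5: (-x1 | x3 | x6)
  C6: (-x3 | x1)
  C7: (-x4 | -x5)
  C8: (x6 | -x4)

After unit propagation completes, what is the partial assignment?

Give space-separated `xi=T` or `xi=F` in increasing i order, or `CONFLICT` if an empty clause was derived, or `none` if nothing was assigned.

Answer: x1=T x3=T x4=F x6=F

Derivation:
unit clause [-6] forces x6=F; simplify:
  drop 6 from [-1, 3, 6] -> [-1, 3]
  drop 6 from [6, -4] -> [-4]
  satisfied 1 clause(s); 7 remain; assigned so far: [6]
unit clause [1] forces x1=T; simplify:
  drop -1 from [5, -4, -1] -> [5, -4]
  drop -1 from [-1, 3] -> [3]
  satisfied 2 clause(s); 5 remain; assigned so far: [1, 6]
unit clause [3] forces x3=T; simplify:
  satisfied 1 clause(s); 4 remain; assigned so far: [1, 3, 6]
unit clause [-4] forces x4=F; simplify:
  satisfied 3 clause(s); 1 remain; assigned so far: [1, 3, 4, 6]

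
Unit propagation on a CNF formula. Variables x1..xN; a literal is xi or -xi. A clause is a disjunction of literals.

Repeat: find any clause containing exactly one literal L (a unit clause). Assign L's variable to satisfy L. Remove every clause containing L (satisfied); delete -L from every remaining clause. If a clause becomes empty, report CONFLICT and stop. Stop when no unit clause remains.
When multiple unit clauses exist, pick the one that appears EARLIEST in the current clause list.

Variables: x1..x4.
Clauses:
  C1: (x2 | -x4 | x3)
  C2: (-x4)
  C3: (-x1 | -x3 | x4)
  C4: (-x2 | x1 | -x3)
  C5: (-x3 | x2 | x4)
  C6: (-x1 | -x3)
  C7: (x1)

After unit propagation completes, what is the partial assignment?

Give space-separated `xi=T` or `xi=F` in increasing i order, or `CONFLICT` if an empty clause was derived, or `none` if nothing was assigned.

Answer: x1=T x3=F x4=F

Derivation:
unit clause [-4] forces x4=F; simplify:
  drop 4 from [-1, -3, 4] -> [-1, -3]
  drop 4 from [-3, 2, 4] -> [-3, 2]
  satisfied 2 clause(s); 5 remain; assigned so far: [4]
unit clause [1] forces x1=T; simplify:
  drop -1 from [-1, -3] -> [-3]
  drop -1 from [-1, -3] -> [-3]
  satisfied 2 clause(s); 3 remain; assigned so far: [1, 4]
unit clause [-3] forces x3=F; simplify:
  satisfied 3 clause(s); 0 remain; assigned so far: [1, 3, 4]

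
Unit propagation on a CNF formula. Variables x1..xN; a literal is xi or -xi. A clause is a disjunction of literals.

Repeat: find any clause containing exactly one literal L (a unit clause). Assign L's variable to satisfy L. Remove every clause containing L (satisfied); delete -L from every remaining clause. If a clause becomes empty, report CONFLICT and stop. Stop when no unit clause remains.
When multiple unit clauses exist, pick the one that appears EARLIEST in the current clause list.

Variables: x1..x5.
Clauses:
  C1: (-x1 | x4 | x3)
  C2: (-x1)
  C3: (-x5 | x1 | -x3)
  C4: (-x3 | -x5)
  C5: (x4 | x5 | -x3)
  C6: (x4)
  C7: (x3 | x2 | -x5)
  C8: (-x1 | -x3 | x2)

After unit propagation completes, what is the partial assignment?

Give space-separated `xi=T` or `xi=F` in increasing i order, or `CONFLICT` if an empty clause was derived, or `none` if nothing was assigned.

unit clause [-1] forces x1=F; simplify:
  drop 1 from [-5, 1, -3] -> [-5, -3]
  satisfied 3 clause(s); 5 remain; assigned so far: [1]
unit clause [4] forces x4=T; simplify:
  satisfied 2 clause(s); 3 remain; assigned so far: [1, 4]

Answer: x1=F x4=T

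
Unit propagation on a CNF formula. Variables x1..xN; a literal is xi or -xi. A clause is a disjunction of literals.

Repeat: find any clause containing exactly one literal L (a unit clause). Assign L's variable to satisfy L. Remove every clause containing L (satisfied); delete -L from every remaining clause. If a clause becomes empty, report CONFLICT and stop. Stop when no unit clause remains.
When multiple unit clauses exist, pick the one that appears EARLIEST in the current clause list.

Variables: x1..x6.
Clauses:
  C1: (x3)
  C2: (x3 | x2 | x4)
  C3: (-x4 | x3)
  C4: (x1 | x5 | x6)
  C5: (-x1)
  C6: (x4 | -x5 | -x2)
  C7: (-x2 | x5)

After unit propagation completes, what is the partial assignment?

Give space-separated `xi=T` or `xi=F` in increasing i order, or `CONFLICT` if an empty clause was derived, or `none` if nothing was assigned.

Answer: x1=F x3=T

Derivation:
unit clause [3] forces x3=T; simplify:
  satisfied 3 clause(s); 4 remain; assigned so far: [3]
unit clause [-1] forces x1=F; simplify:
  drop 1 from [1, 5, 6] -> [5, 6]
  satisfied 1 clause(s); 3 remain; assigned so far: [1, 3]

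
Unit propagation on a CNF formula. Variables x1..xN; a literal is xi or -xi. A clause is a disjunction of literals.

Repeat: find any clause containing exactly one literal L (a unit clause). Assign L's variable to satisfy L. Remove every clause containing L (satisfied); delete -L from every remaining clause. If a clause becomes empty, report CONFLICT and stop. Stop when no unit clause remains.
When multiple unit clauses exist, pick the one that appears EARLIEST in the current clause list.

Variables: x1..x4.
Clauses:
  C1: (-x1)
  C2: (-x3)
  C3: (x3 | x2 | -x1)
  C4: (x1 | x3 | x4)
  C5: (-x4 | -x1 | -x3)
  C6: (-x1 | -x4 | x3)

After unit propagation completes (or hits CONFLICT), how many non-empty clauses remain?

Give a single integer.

unit clause [-1] forces x1=F; simplify:
  drop 1 from [1, 3, 4] -> [3, 4]
  satisfied 4 clause(s); 2 remain; assigned so far: [1]
unit clause [-3] forces x3=F; simplify:
  drop 3 from [3, 4] -> [4]
  satisfied 1 clause(s); 1 remain; assigned so far: [1, 3]
unit clause [4] forces x4=T; simplify:
  satisfied 1 clause(s); 0 remain; assigned so far: [1, 3, 4]

Answer: 0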